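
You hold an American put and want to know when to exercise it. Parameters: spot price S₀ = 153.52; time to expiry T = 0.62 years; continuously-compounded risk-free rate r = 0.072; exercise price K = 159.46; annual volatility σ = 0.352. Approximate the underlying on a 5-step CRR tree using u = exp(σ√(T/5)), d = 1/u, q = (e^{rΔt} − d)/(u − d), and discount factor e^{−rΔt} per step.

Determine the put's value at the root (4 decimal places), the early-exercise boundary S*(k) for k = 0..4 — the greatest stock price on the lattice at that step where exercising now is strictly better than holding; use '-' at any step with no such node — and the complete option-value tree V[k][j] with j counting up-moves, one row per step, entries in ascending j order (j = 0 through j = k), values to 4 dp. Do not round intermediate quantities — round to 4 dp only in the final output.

price = 17.7461
boundary = - - 119.8124 105.8449 119.8124
tree:
17.7461
27.0953 8.9019
39.6476 15.2791 2.8124
53.6151 25.2990 5.7342 0.0000
65.9543 39.6476 11.6913 0.0000 0.0000
76.8549 53.6151 23.8370 0.0000 0.0000 0.0000

Δt=0.12400, u=1.13196, d=0.88342, q=0.50513, disc=e^(-rΔt)=0.99111
k=5 terminal: V=max(K-S,0) → 76.8549 53.6151 23.8370 0.0000 0.0000 0.0000
k=4: j=0 S=93.5057 intr=65.9543 cont=64.5369 V=65.9543[EX]; j=1 S=119.8124 intr=39.6476 cont=38.2303 V=39.6476[EX]; j=2 S=153.5200 intr=5.9400 cont=11.6913 V=11.6913[hold]; j=3 S=196.7108 intr=0.0000 cont=0.0000 V=0.0000[hold]; j=4 S=252.0529 intr=0.0000 cont=0.0000 V=0.0000[hold]  S*(4)=119.8124
k=3: j=0 S=105.8449 intr=53.6151 cont=52.1978 V=53.6151[EX]; j=1 S=135.6230 intr=23.8370 cont=25.2990 V=25.2990[hold]; j=2 S=173.7787 intr=0.0000 cont=5.7342 V=5.7342[hold]; j=3 S=222.6691 intr=0.0000 cont=0.0000 V=0.0000[hold]  S*(3)=105.8449
k=2: j=0 S=119.8124 intr=39.6476 cont=38.9623 V=39.6476[EX]; j=1 S=153.5200 intr=5.9400 cont=15.2791 V=15.2791[hold]; j=2 S=196.7108 intr=0.0000 cont=2.8124 V=2.8124[hold]  S*(2)=119.8124
k=1: j=0 S=135.6230 intr=23.8370 cont=27.0953 V=27.0953[hold]; j=1 S=173.7787 intr=0.0000 cont=8.9019 V=8.9019[hold]  S*(1)=-
k=0: j=0 S=153.5200 intr=5.9400 cont=17.7461 V=17.7461[hold]  S*(0)=-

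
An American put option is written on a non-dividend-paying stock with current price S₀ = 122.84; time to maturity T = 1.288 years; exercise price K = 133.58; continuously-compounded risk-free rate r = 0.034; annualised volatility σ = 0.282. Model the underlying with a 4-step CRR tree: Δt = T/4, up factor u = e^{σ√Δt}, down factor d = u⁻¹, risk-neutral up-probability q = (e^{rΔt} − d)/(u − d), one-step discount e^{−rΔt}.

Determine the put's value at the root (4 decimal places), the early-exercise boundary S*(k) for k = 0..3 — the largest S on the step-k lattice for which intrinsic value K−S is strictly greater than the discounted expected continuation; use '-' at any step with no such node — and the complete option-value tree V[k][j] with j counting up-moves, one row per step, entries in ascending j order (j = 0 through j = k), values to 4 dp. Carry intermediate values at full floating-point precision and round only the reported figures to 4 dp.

price = 20.1013
boundary = - - 89.1964 104.6751
tree:
20.1013
30.5521 9.8583
44.3836 17.0837 2.6868
57.5734 28.9049 5.3718 0.0000
68.8128 44.3836 10.7400 0.0000 0.0000

Δt=0.32200, u=1.17354, d=0.85213, q=0.49433, disc=e^(-rΔt)=0.98911
k=4 terminal: V=max(K-S,0) → 68.8128 44.3836 10.7400 0.0000 0.0000
k=3: j=0 S=76.0066 intr=57.5734 cont=56.1190 V=57.5734[EX]; j=1 S=104.6751 intr=28.9049 cont=27.4504 V=28.9049[EX]; j=2 S=144.1571 intr=0.0000 cont=5.3718 V=5.3718[hold]; j=3 S=198.5311 intr=0.0000 cont=0.0000 V=0.0000[hold]  S*(3)=104.6751
k=2: j=0 S=89.1964 intr=44.3836 cont=42.9291 V=44.3836[EX]; j=1 S=122.8400 intr=10.7400 cont=17.0837 V=17.0837[hold]; j=2 S=169.1735 intr=0.0000 cont=2.6868 V=2.6868[hold]  S*(2)=89.1964
k=1: j=0 S=104.6751 intr=28.9049 cont=30.5521 V=30.5521[hold]; j=1 S=144.1571 intr=0.0000 cont=9.8583 V=9.8583[hold]  S*(1)=-
k=0: j=0 S=122.8400 intr=10.7400 cont=20.1013 V=20.1013[hold]  S*(0)=-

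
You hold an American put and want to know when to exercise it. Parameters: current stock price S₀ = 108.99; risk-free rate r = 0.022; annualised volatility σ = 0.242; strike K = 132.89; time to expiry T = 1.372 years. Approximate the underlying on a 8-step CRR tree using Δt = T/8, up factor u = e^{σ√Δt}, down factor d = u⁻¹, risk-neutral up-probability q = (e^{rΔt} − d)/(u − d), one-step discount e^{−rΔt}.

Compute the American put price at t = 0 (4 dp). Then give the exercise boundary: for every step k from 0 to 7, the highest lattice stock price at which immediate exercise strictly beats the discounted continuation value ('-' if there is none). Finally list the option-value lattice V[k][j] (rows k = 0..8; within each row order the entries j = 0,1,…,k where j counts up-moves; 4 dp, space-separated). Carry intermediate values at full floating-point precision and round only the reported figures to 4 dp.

price = 26.5594
boundary = - - 89.1945 98.5967 89.1945 98.5967 108.9900 120.4789
tree:
26.5594
34.6555 18.4630
43.6955 25.6536 11.2331
52.2011 34.2933 16.9931 5.4143
59.8956 43.6955 24.7379 9.1837 1.5918
66.8564 52.2011 34.2933 15.1317 3.1564 0.0000
73.1533 59.8956 43.6955 23.9000 6.2589 0.0000 0.0000
78.8498 66.8564 52.2011 34.2933 12.4111 0.0000 0.0000 0.0000
84.0031 73.1533 59.8956 43.6955 23.9000 0.0000 0.0000 0.0000 0.0000

Δt=0.17150, u=1.10541, d=0.90464, q=0.49379, disc=e^(-rΔt)=0.99623
k=8 terminal: V=max(K-S,0) → 84.0031 73.1533 59.8956 43.6955 23.9000 0.0000 0.0000 0.0000 0.0000
k=7: j=0 S=54.0402 intr=78.8498 cont=78.3494 V=78.8498[EX]; j=1 S=66.0336 intr=66.8564 cont=66.3559 V=66.8564[EX]; j=2 S=80.6889 intr=52.2011 cont=51.7007 V=52.2011[EX]; j=3 S=98.5967 intr=34.2933 cont=33.7929 V=34.2933[EX]; j=4 S=120.4789 intr=12.4111 cont=12.0528 V=12.4111[EX]; j=5 S=147.2175 intr=0.0000 cont=0.0000 V=0.0000[hold]; j=6 S=179.8905 intr=0.0000 cont=0.0000 V=0.0000[hold]; j=7 S=219.8147 intr=0.0000 cont=0.0000 V=0.0000[hold]  S*(7)=120.4789
k=6: j=0 S=59.7367 intr=73.1533 cont=72.6529 V=73.1533[EX]; j=1 S=72.9944 intr=59.8956 cont=59.3952 V=59.8956[EX]; j=2 S=89.1945 intr=43.6955 cont=43.1951 V=43.6955[EX]; j=3 S=108.9900 intr=23.9000 cont=23.3996 V=23.9000[EX]; j=4 S=133.1788 intr=0.0000 cont=6.2589 V=6.2589[hold]; j=5 S=162.7361 intr=0.0000 cont=0.0000 V=0.0000[hold]; j=6 S=198.8531 intr=0.0000 cont=0.0000 V=0.0000[hold]  S*(6)=108.9900
k=5: j=0 S=66.0336 intr=66.8564 cont=66.3559 V=66.8564[EX]; j=1 S=80.6889 intr=52.2011 cont=51.7007 V=52.2011[EX]; j=2 S=98.5967 intr=34.2933 cont=33.7929 V=34.2933[EX]; j=3 S=120.4789 intr=12.4111 cont=15.1317 V=15.1317[hold]; j=4 S=147.2175 intr=0.0000 cont=3.1564 V=3.1564[hold]; j=5 S=179.8905 intr=0.0000 cont=0.0000 V=0.0000[hold]  S*(5)=98.5967
k=4: j=0 S=72.9944 intr=59.8956 cont=59.3952 V=59.8956[EX]; j=1 S=89.1945 intr=43.6955 cont=43.1951 V=43.6955[EX]; j=2 S=108.9900 intr=23.9000 cont=24.7379 V=24.7379[hold]; j=3 S=133.1788 intr=0.0000 cont=9.1837 V=9.1837[hold]; j=4 S=162.7361 intr=0.0000 cont=1.5918 V=1.5918[hold]  S*(4)=89.1945
k=3: j=0 S=80.6889 intr=52.2011 cont=51.7007 V=52.2011[EX]; j=1 S=98.5967 intr=34.2933 cont=34.2051 V=34.2933[EX]; j=2 S=120.4789 intr=12.4111 cont=16.9931 V=16.9931[hold]; j=3 S=147.2175 intr=0.0000 cont=5.4143 V=5.4143[hold]  S*(3)=98.5967
k=2: j=0 S=89.1945 intr=43.6955 cont=43.1951 V=43.6955[EX]; j=1 S=108.9900 intr=23.9000 cont=25.6536 V=25.6536[hold]; j=2 S=133.1788 intr=0.0000 cont=11.2331 V=11.2331[hold]  S*(2)=89.1945
k=1: j=0 S=98.5967 intr=34.2933 cont=34.6555 V=34.6555[hold]; j=1 S=120.4789 intr=12.4111 cont=18.4630 V=18.4630[hold]  S*(1)=-
k=0: j=0 S=108.9900 intr=23.9000 cont=26.5594 V=26.5594[hold]  S*(0)=-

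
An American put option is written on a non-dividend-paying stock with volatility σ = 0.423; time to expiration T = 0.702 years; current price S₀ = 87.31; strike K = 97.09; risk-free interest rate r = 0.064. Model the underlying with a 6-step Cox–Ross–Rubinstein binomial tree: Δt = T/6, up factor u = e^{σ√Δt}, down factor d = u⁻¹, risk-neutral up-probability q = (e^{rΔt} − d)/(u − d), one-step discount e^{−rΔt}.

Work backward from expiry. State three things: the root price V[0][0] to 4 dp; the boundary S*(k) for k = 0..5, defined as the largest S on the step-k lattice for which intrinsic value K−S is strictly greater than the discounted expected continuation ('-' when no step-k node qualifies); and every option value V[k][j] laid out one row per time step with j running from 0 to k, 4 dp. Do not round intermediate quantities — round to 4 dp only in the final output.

Δt=0.11700  u=1.15568  d=0.86529  q=0.48977  discount=0.99254
step 6 (expiry): payoffs max(K−S,0) = 60.4429 48.1443 31.7184 9.7800 0.0000 0.0000 0.0000
step 5: (k=5,j=0): S=42.3523, (K−S)⁺=54.7377, hold=54.0134 ⇒ V=54.7377 exercise | (k=5,j=1): S=56.5656, (K−S)⁺=40.5244, hold=39.8002 ⇒ V=40.5244 exercise | (k=5,j=2): S=75.5486, (K−S)⁺=21.5414, hold=20.8171 ⇒ V=21.5414 exercise | (k=5,j=3): S=100.9024, (K−S)⁺=0.0000, hold=4.9528 ⇒ V=4.9528 continue | (k=5,j=4): S=134.7646, (K−S)⁺=0.0000, hold=0.0000 ⇒ V=0.0000 continue | (k=5,j=5): S=179.9909, (K−S)⁺=0.0000, hold=0.0000 ⇒ V=0.0000 continue  boundary S*=75.5486
step 4: (k=4,j=0): S=48.9457, (K−S)⁺=48.1443, hold=47.4200 ⇒ V=48.1443 exercise | (k=4,j=1): S=65.3716, (K−S)⁺=31.7184, hold=30.9941 ⇒ V=31.7184 exercise | (k=4,j=2): S=87.3100, (K−S)⁺=9.7800, hold=13.3166 ⇒ V=13.3166 continue | (k=4,j=3): S=116.6108, (K−S)⁺=0.0000, hold=2.5082 ⇒ V=2.5082 continue | (k=4,j=4): S=155.7447, (K−S)⁺=0.0000, hold=0.0000 ⇒ V=0.0000 continue  boundary S*=65.3716
step 3: (k=3,j=0): S=56.5656, (K−S)⁺=40.5244, hold=39.8002 ⇒ V=40.5244 exercise | (k=3,j=1): S=75.5486, (K−S)⁺=21.5414, hold=22.5363 ⇒ V=22.5363 continue | (k=3,j=2): S=100.9024, (K−S)⁺=0.0000, hold=7.9631 ⇒ V=7.9631 continue | (k=3,j=3): S=134.7646, (K−S)⁺=0.0000, hold=1.2702 ⇒ V=1.2702 continue  boundary S*=56.5656
step 2: (k=2,j=0): S=65.3716, (K−S)⁺=31.7184, hold=31.4777 ⇒ V=31.7184 exercise | (k=2,j=1): S=87.3100, (K−S)⁺=9.7800, hold=15.2838 ⇒ V=15.2838 continue | (k=2,j=2): S=116.6108, (K−S)⁺=0.0000, hold=4.6501 ⇒ V=4.6501 continue  boundary S*=65.3716
step 1: (k=1,j=0): S=75.5486, (K−S)⁺=21.5414, hold=23.4926 ⇒ V=23.4926 continue | (k=1,j=1): S=100.9024, (K−S)⁺=0.0000, hold=10.0006 ⇒ V=10.0006 continue  boundary S*=-
step 0: (k=0,j=0): S=87.3100, (K−S)⁺=9.7800, hold=16.7586 ⇒ V=16.7586 continue  boundary S*=-

price = 16.7586
boundary = - - 65.3716 56.5656 65.3716 75.5486
tree:
16.7586
23.4926 10.0006
31.7184 15.2838 4.6501
40.5244 22.5363 7.9631 1.2702
48.1443 31.7184 13.3166 2.5082 0.0000
54.7377 40.5244 21.5414 4.9528 0.0000 0.0000
60.4429 48.1443 31.7184 9.7800 0.0000 0.0000 0.0000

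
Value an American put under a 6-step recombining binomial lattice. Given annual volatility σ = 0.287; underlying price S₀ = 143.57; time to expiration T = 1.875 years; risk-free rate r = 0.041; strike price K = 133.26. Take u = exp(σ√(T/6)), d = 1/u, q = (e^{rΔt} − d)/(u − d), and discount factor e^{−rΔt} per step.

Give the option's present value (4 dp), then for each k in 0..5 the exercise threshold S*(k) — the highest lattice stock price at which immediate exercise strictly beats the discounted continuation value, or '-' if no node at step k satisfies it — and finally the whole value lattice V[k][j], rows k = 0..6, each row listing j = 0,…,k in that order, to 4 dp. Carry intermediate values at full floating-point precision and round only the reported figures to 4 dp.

Δt=0.31250, u=1.17402, d=0.85177, q=0.49999, disc=e^(-rΔt)=0.98727
k=6 terminal: V=max(K-S,0) → 78.4323 57.6891 29.0980 0.0000 0.0000 0.0000 0.0000
k=5: j=0 S=64.3691 intr=68.8909 cont=67.1944 V=68.8909[EX]; j=1 S=88.7221 intr=44.5379 cont=42.8414 V=44.5379[EX]; j=2 S=122.2887 intr=10.9713 cont=14.3641 V=14.3641[hold]; j=3 S=168.5547 intr=0.0000 cont=0.0000 V=0.0000[hold]; j=4 S=232.3248 intr=0.0000 cont=0.0000 V=0.0000[hold]; j=5 S=320.2212 intr=0.0000 cont=0.0000 V=0.0000[hold]  S*(5)=88.7221
k=4: j=0 S=75.5709 intr=57.6891 cont=55.9926 V=57.6891[EX]; j=1 S=104.1620 intr=29.0980 cont=29.0763 V=29.0980[EX]; j=2 S=143.5700 intr=0.0000 cont=7.0907 V=7.0907[hold]; j=3 S=197.8875 intr=0.0000 cont=0.0000 V=0.0000[hold]; j=4 S=272.7551 intr=0.0000 cont=0.0000 V=0.0000[hold]  S*(4)=104.1620
k=3: j=0 S=88.7221 intr=44.5379 cont=42.8414 V=44.5379[EX]; j=1 S=122.2887 intr=10.9713 cont=17.8642 V=17.8642[hold]; j=2 S=168.5547 intr=0.0000 cont=3.5003 V=3.5003[hold]; j=3 S=232.3248 intr=0.0000 cont=0.0000 V=0.0000[hold]  S*(3)=88.7221
k=2: j=0 S=104.1620 intr=29.0980 cont=30.8041 V=30.8041[hold]; j=1 S=143.5700 intr=0.0000 cont=10.5464 V=10.5464[hold]; j=2 S=197.8875 intr=0.0000 cont=1.7279 V=1.7279[hold]  S*(2)=-
k=1: j=0 S=122.2887 intr=10.9713 cont=20.4122 V=20.4122[hold]; j=1 S=168.5547 intr=0.0000 cont=6.0591 V=6.0591[hold]  S*(1)=-
k=0: j=0 S=143.5700 intr=0.0000 cont=13.0673 V=13.0673[hold]  S*(0)=-

price = 13.0673
boundary = - - - 88.7221 104.1620 88.7221
tree:
13.0673
20.4122 6.0591
30.8041 10.5464 1.7279
44.5379 17.8642 3.5003 0.0000
57.6891 29.0980 7.0907 0.0000 0.0000
68.8909 44.5379 14.3641 0.0000 0.0000 0.0000
78.4323 57.6891 29.0980 0.0000 0.0000 0.0000 0.0000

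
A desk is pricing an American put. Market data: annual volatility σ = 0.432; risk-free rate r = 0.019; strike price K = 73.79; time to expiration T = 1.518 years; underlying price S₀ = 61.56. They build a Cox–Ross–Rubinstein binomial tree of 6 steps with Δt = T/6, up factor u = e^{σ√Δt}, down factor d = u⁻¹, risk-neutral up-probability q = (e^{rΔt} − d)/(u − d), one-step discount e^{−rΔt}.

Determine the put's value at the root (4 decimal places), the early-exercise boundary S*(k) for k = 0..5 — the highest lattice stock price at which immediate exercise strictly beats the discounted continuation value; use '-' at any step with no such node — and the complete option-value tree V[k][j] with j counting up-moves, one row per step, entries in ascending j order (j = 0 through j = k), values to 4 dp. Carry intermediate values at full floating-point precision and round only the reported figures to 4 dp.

price = 20.4611
boundary = - - - 32.0769 39.8622 49.5370
tree:
20.4611
26.9385 12.9772
34.2162 18.5715 6.4640
41.7131 25.6654 10.3346 1.9312
47.9779 33.9278 16.1146 3.5729 0.0000
53.0191 41.7131 24.2530 6.6104 0.0000 0.0000
57.0758 47.9779 33.9278 12.2300 0.0000 0.0000 0.0000

Δt=0.25300  u=1.24271  d=0.80469  q=0.45689  discount=0.99520
step 6 (expiry): payoffs max(K−S,0) = 57.0758 47.9779 33.9278 12.2300 0.0000 0.0000 0.0000
step 5: (k=5,j=0): S=20.7709, (K−S)⁺=53.0191, hold=52.6653 ⇒ V=53.0191 exercise | (k=5,j=1): S=32.0769, (K−S)⁺=41.7131, hold=41.3593 ⇒ V=41.7131 exercise | (k=5,j=2): S=49.5370, (K−S)⁺=24.2530, hold=23.8991 ⇒ V=24.2530 exercise | (k=5,j=3): S=76.5010, (K−S)⁺=0.0000, hold=6.6104 ⇒ V=6.6104 continue | (k=5,j=4): S=118.1422, (K−S)⁺=0.0000, hold=0.0000 ⇒ V=0.0000 continue | (k=5,j=5): S=182.4494, (K−S)⁺=0.0000, hold=0.0000 ⇒ V=0.0000 continue  boundary S*=49.5370
step 4: (k=4,j=0): S=25.8121, (K−S)⁺=47.9779, hold=47.6240 ⇒ V=47.9779 exercise | (k=4,j=1): S=39.8622, (K−S)⁺=33.9278, hold=33.5740 ⇒ V=33.9278 exercise | (k=4,j=2): S=61.5600, (K−S)⁺=12.2300, hold=16.1146 ⇒ V=16.1146 continue | (k=4,j=3): S=95.0684, (K−S)⁺=0.0000, hold=3.5729 ⇒ V=3.5729 continue | (k=4,j=4): S=146.8161, (K−S)⁺=0.0000, hold=0.0000 ⇒ V=0.0000 continue  boundary S*=39.8622
step 3: (k=3,j=0): S=32.0769, (K−S)⁺=41.7131, hold=41.3593 ⇒ V=41.7131 exercise | (k=3,j=1): S=49.5370, (K−S)⁺=24.2530, hold=25.6654 ⇒ V=25.6654 continue | (k=3,j=2): S=76.5010, (K−S)⁺=0.0000, hold=10.3346 ⇒ V=10.3346 continue | (k=3,j=3): S=118.1422, (K−S)⁺=0.0000, hold=1.9312 ⇒ V=1.9312 continue  boundary S*=32.0769
step 2: (k=2,j=0): S=39.8622, (K−S)⁺=33.9278, hold=34.2162 ⇒ V=34.2162 continue | (k=2,j=1): S=61.5600, (K−S)⁺=12.2300, hold=18.5715 ⇒ V=18.5715 continue | (k=2,j=2): S=95.0684, (K−S)⁺=0.0000, hold=6.4640 ⇒ V=6.4640 continue  boundary S*=-
step 1: (k=1,j=0): S=49.5370, (K−S)⁺=24.2530, hold=26.9385 ⇒ V=26.9385 continue | (k=1,j=1): S=76.5010, (K−S)⁺=0.0000, hold=12.9772 ⇒ V=12.9772 continue  boundary S*=-
step 0: (k=0,j=0): S=61.5600, (K−S)⁺=12.2300, hold=20.4611 ⇒ V=20.4611 continue  boundary S*=-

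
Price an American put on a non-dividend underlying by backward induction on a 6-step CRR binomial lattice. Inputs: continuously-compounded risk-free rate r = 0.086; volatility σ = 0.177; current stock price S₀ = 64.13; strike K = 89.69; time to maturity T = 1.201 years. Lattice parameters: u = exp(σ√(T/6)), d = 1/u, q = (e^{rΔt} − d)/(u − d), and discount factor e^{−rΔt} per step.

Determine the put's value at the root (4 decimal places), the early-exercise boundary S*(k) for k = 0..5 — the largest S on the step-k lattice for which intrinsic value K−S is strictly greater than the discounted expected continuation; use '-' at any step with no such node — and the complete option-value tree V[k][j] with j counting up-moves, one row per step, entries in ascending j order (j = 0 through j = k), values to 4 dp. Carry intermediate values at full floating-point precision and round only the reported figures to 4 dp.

price = 25.5600
boundary = 64.1300 69.4149 75.1354 81.3273 75.1354 81.3273
tree:
25.5600
30.4426 20.2751
34.9534 25.5600 14.5546
39.1208 30.4426 20.2751 8.3627
42.9709 34.9534 25.5600 14.5546 3.7606
46.5279 39.1208 30.4426 20.2751 8.3627 0.6696
49.8140 42.9709 34.9534 25.5600 14.5546 1.6606 0.0000

Δt=0.20017, u=1.08241, d=0.92386, q=0.58973, disc=e^(-rΔt)=0.98293
k=6 terminal: V=max(K-S,0) → 49.8140 42.9709 34.9534 25.5600 14.5546 1.6606 0.0000
k=5: j=0 S=43.1621 intr=46.5279 cont=44.9971 V=46.5279[EX]; j=1 S=50.5692 intr=39.1208 cont=37.5900 V=39.1208[EX]; j=2 S=59.2474 intr=30.4426 cont=28.9118 V=30.4426[EX]; j=3 S=69.4149 intr=20.2751 cont=18.7443 V=20.2751[EX]; j=4 S=81.3273 intr=8.3627 cont=6.8320 V=8.3627[EX]; j=5 S=95.2839 intr=0.0000 cont=0.6696 V=0.6696[hold]  S*(5)=81.3273
k=4: j=0 S=46.7191 intr=42.9709 cont=41.4402 V=42.9709[EX]; j=1 S=54.7366 intr=34.9534 cont=33.4227 V=34.9534[EX]; j=2 S=64.1300 intr=25.5600 cont=24.0293 V=25.5600[EX]; j=3 S=75.1354 intr=14.5546 cont=13.0239 V=14.5546[EX]; j=4 S=88.0294 intr=1.6606 cont=3.7606 V=3.7606[hold]  S*(4)=75.1354
k=3: j=0 S=50.5692 intr=39.1208 cont=37.5900 V=39.1208[EX]; j=1 S=59.2474 intr=30.4426 cont=28.9118 V=30.4426[EX]; j=2 S=69.4149 intr=20.2751 cont=18.7443 V=20.2751[EX]; j=3 S=81.3273 intr=8.3627 cont=8.0493 V=8.3627[EX]  S*(3)=81.3273
k=2: j=0 S=54.7366 intr=34.9534 cont=33.4227 V=34.9534[EX]; j=1 S=64.1300 intr=25.5600 cont=24.0293 V=25.5600[EX]; j=2 S=75.1354 intr=14.5546 cont=13.0239 V=14.5546[EX]  S*(2)=75.1354
k=1: j=0 S=59.2474 intr=30.4426 cont=28.9118 V=30.4426[EX]; j=1 S=69.4149 intr=20.2751 cont=18.7443 V=20.2751[EX]  S*(1)=69.4149
k=0: j=0 S=64.1300 intr=25.5600 cont=24.0293 V=25.5600[EX]  S*(0)=64.1300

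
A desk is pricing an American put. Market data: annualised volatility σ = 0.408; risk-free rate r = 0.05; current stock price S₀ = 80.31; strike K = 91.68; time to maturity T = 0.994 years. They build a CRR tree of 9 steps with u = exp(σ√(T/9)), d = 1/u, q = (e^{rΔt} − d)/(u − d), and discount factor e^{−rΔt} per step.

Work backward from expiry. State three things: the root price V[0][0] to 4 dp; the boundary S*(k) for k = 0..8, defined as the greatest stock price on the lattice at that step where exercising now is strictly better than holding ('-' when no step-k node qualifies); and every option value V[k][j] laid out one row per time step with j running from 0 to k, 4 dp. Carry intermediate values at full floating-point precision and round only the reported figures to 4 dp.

price = 17.8508
boundary = - - - 53.4700 61.2345 53.4700 61.2345 70.1266 80.3100
tree:
17.8508
23.7654 11.8114
30.6539 16.7655 6.7170
38.2100 23.0276 10.3471 2.9621
44.9901 30.4455 15.4605 5.0679 0.7732
50.9104 38.2100 22.2318 8.4897 1.5141 0.0000
56.0800 44.9901 30.4455 13.8157 2.9650 0.0000 0.0000
60.5941 50.9104 38.2100 21.5534 5.8062 0.0000 0.0000 0.0000
64.5358 56.0800 44.9901 30.4455 11.3700 0.0000 0.0000 0.0000 0.0000
67.9777 60.5941 50.9104 38.2100 21.5534 0.0000 0.0000 0.0000 0.0000 0.0000

Δt=0.11044  u=1.14521  d=0.87320  q=0.48651  discount=0.99449
step 9 (expiry): payoffs max(K−S,0) = 67.9777 60.5941 50.9104 38.2100 21.5534 0.0000 0.0000 0.0000 0.0000 0.0000
step 8: (k=8,j=0): S=27.1442, (K−S)⁺=64.5358, hold=64.0309 ⇒ V=64.5358 exercise | (k=8,j=1): S=35.6000, (K−S)⁺=56.0800, hold=55.5751 ⇒ V=56.0800 exercise | (k=8,j=2): S=46.6899, (K−S)⁺=44.9901, hold=44.4852 ⇒ V=44.9901 exercise | (k=8,j=3): S=61.2345, (K−S)⁺=30.4455, hold=29.9406 ⇒ V=30.4455 exercise | (k=8,j=4): S=80.3100, (K−S)⁺=11.3700, hold=11.0065 ⇒ V=11.3700 exercise | (k=8,j=5): S=105.3278, (K−S)⁺=0.0000, hold=0.0000 ⇒ V=0.0000 continue | (k=8,j=6): S=138.1389, (K−S)⁺=0.0000, hold=0.0000 ⇒ V=0.0000 continue | (k=8,j=7): S=181.1712, (K−S)⁺=0.0000, hold=0.0000 ⇒ V=0.0000 continue | (k=8,j=8): S=237.6087, (K−S)⁺=0.0000, hold=0.0000 ⇒ V=0.0000 continue  boundary S*=80.3100
step 7: (k=7,j=0): S=31.0859, (K−S)⁺=60.5941, hold=60.0892 ⇒ V=60.5941 exercise | (k=7,j=1): S=40.7696, (K−S)⁺=50.9104, hold=50.4055 ⇒ V=50.9104 exercise | (k=7,j=2): S=53.4700, (K−S)⁺=38.2100, hold=37.7052 ⇒ V=38.2100 exercise | (k=7,j=3): S=70.1266, (K−S)⁺=21.5534, hold=21.0485 ⇒ V=21.5534 exercise | (k=7,j=4): S=91.9721, (K−S)⁺=0.0000, hold=5.8062 ⇒ V=5.8062 continue | (k=7,j=5): S=120.6228, (K−S)⁺=0.0000, hold=0.0000 ⇒ V=0.0000 continue | (k=7,j=6): S=158.1986, (K−S)⁺=0.0000, hold=0.0000 ⇒ V=0.0000 continue | (k=7,j=7): S=207.4798, (K−S)⁺=0.0000, hold=0.0000 ⇒ V=0.0000 continue  boundary S*=70.1266
step 6: (k=6,j=0): S=35.6000, (K−S)⁺=56.0800, hold=55.5751 ⇒ V=56.0800 exercise | (k=6,j=1): S=46.6899, (K−S)⁺=44.9901, hold=44.4852 ⇒ V=44.9901 exercise | (k=6,j=2): S=61.2345, (K−S)⁺=30.4455, hold=29.9406 ⇒ V=30.4455 exercise | (k=6,j=3): S=80.3100, (K−S)⁺=11.3700, hold=13.8157 ⇒ V=13.8157 continue | (k=6,j=4): S=105.3278, (K−S)⁺=0.0000, hold=2.9650 ⇒ V=2.9650 continue | (k=6,j=5): S=138.1389, (K−S)⁺=0.0000, hold=0.0000 ⇒ V=0.0000 continue | (k=6,j=6): S=181.1712, (K−S)⁺=0.0000, hold=0.0000 ⇒ V=0.0000 continue  boundary S*=61.2345
step 5: (k=5,j=0): S=40.7696, (K−S)⁺=50.9104, hold=50.4055 ⇒ V=50.9104 exercise | (k=5,j=1): S=53.4700, (K−S)⁺=38.2100, hold=37.7052 ⇒ V=38.2100 exercise | (k=5,j=2): S=70.1266, (K−S)⁺=21.5534, hold=22.2318 ⇒ V=22.2318 continue | (k=5,j=3): S=91.9721, (K−S)⁺=0.0000, hold=8.4897 ⇒ V=8.4897 continue | (k=5,j=4): S=120.6228, (K−S)⁺=0.0000, hold=1.5141 ⇒ V=1.5141 continue | (k=5,j=5): S=158.1986, (K−S)⁺=0.0000, hold=0.0000 ⇒ V=0.0000 continue  boundary S*=53.4700
step 4: (k=4,j=0): S=46.6899, (K−S)⁺=44.9901, hold=44.4852 ⇒ V=44.9901 exercise | (k=4,j=1): S=61.2345, (K−S)⁺=30.4455, hold=30.2688 ⇒ V=30.4455 exercise | (k=4,j=2): S=80.3100, (K−S)⁺=11.3700, hold=15.4605 ⇒ V=15.4605 continue | (k=4,j=3): S=105.3278, (K−S)⁺=0.0000, hold=5.0679 ⇒ V=5.0679 continue | (k=4,j=4): S=138.1389, (K−S)⁺=0.0000, hold=0.7732 ⇒ V=0.7732 continue  boundary S*=61.2345
step 3: (k=3,j=0): S=53.4700, (K−S)⁺=38.2100, hold=37.7052 ⇒ V=38.2100 exercise | (k=3,j=1): S=70.1266, (K−S)⁺=21.5534, hold=23.0276 ⇒ V=23.0276 continue | (k=3,j=2): S=91.9721, (K−S)⁺=0.0000, hold=10.3471 ⇒ V=10.3471 continue | (k=3,j=3): S=120.6228, (K−S)⁺=0.0000, hold=2.9621 ⇒ V=2.9621 continue  boundary S*=53.4700
step 2: (k=2,j=0): S=61.2345, (K−S)⁺=30.4455, hold=30.6539 ⇒ V=30.6539 continue | (k=2,j=1): S=80.3100, (K−S)⁺=11.3700, hold=16.7655 ⇒ V=16.7655 continue | (k=2,j=2): S=105.3278, (K−S)⁺=0.0000, hold=6.7170 ⇒ V=6.7170 continue  boundary S*=-
step 1: (k=1,j=0): S=70.1266, (K−S)⁺=21.5534, hold=23.7654 ⇒ V=23.7654 continue | (k=1,j=1): S=91.9721, (K−S)⁺=0.0000, hold=11.8114 ⇒ V=11.8114 continue  boundary S*=-
step 0: (k=0,j=0): S=80.3100, (K−S)⁺=11.3700, hold=17.8508 ⇒ V=17.8508 continue  boundary S*=-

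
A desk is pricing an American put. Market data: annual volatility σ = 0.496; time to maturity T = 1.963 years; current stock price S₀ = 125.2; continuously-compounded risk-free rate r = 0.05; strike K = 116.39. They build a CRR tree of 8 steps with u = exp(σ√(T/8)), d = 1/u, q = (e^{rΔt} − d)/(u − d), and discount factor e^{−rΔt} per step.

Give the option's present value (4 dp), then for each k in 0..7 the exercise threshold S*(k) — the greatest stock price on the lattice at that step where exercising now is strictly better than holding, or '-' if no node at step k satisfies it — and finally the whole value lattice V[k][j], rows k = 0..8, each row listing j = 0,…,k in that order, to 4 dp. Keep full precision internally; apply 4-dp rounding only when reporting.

price = 23.4550
boundary = - - - 59.9090 46.8584 59.9090 76.5942 59.9090
tree:
23.4550
32.4564 13.6708
43.5708 20.4686 6.1743
56.4810 29.8023 10.2208 1.6597
69.5316 41.9185 16.5855 3.1332 0.0000
79.7392 56.4810 26.1954 5.9149 0.0000 0.0000
87.7232 69.5316 39.7958 11.1663 0.0000 0.0000 0.0000
93.9679 79.7392 56.4810 21.0801 0.0000 0.0000 0.0000 0.0000
98.8523 87.7232 69.5316 39.7958 0.0000 0.0000 0.0000 0.0000 0.0000

params: Δt=0.24538 u=1.27851 d=0.78216 q=0.46375 e^(-rΔt)=0.98781
t_8 payoffs: 98.8523 87.7232 69.5316 39.7958 0.0000 0.0000 0.0000 0.0000 0.0000
t_7: node(7,0) S=22.4221 payoff=93.9679 vs cont=92.5487 → 93.9679 [stop]  node(7,1) S=36.6508 payoff=79.7392 vs cont=78.3199 → 79.7392 [stop]  node(7,2) S=59.9090 payoff=56.4810 vs cont=55.0618 → 56.4810 [stop]  node(7,3) S=97.9265 payoff=18.4635 vs cont=21.0801 → 21.0801 [wait]  node(7,4) S=160.0694 payoff=0.0000 vs cont=0.0000 → 0.0000 [wait]  node(7,5) S=261.6475 payoff=0.0000 vs cont=0.0000 → 0.0000 [wait]  node(7,6) S=427.6858 payoff=0.0000 vs cont=0.0000 → 0.0000 [wait]  node(7,7) S=699.0900 payoff=0.0000 vs cont=0.0000 → 0.0000 [wait]  ⇒ S*(7)=59.9090
t_6: node(6,0) S=28.6668 payoff=87.7232 vs cont=86.3039 → 87.7232 [stop]  node(6,1) S=46.8584 payoff=69.5316 vs cont=68.1123 → 69.5316 [stop]  node(6,2) S=76.5942 payoff=39.7958 vs cont=39.5752 → 39.7958 [stop]  node(6,3) S=125.2000 payoff=0.0000 vs cont=11.1663 → 11.1663 [wait]  node(6,4) S=204.6504 payoff=0.0000 vs cont=0.0000 → 0.0000 [wait]  node(6,5) S=334.5190 payoff=0.0000 vs cont=0.0000 → 0.0000 [wait]  node(6,6) S=546.8006 payoff=0.0000 vs cont=0.0000 → 0.0000 [wait]  ⇒ S*(6)=76.5942
t_5: node(5,0) S=36.6508 payoff=79.7392 vs cont=78.3199 → 79.7392 [stop]  node(5,1) S=59.9090 payoff=56.4810 vs cont=55.0618 → 56.4810 [stop]  node(5,2) S=97.9265 payoff=18.4635 vs cont=26.1954 → 26.1954 [wait]  node(5,3) S=160.0694 payoff=0.0000 vs cont=5.9149 → 5.9149 [wait]  node(5,4) S=261.6475 payoff=0.0000 vs cont=0.0000 → 0.0000 [wait]  node(5,5) S=427.6858 payoff=0.0000 vs cont=0.0000 → 0.0000 [wait]  ⇒ S*(5)=59.9090
t_4: node(4,0) S=46.8584 payoff=69.5316 vs cont=68.1123 → 69.5316 [stop]  node(4,1) S=76.5942 payoff=39.7958 vs cont=41.9185 → 41.9185 [wait]  node(4,2) S=125.2000 payoff=0.0000 vs cont=16.5855 → 16.5855 [wait]  node(4,3) S=204.6504 payoff=0.0000 vs cont=3.1332 → 3.1332 [wait]  node(4,4) S=334.5190 payoff=0.0000 vs cont=0.0000 → 0.0000 [wait]  ⇒ S*(4)=46.8584
t_3: node(3,0) S=59.9090 payoff=56.4810 vs cont=56.0342 → 56.4810 [stop]  node(3,1) S=97.9265 payoff=18.4635 vs cont=29.8023 → 29.8023 [wait]  node(3,2) S=160.0694 payoff=0.0000 vs cont=10.2208 → 10.2208 [wait]  node(3,3) S=261.6475 payoff=0.0000 vs cont=1.6597 → 1.6597 [wait]  ⇒ S*(3)=59.9090
t_2: node(2,0) S=76.5942 payoff=39.7958 vs cont=43.5708 → 43.5708 [wait]  node(2,1) S=125.2000 payoff=0.0000 vs cont=20.4686 → 20.4686 [wait]  node(2,2) S=204.6504 payoff=0.0000 vs cont=6.1743 → 6.1743 [wait]  ⇒ S*(2)=-
t_1: node(1,0) S=97.9265 payoff=18.4635 vs cont=32.4564 → 32.4564 [wait]  node(1,1) S=160.0694 payoff=0.0000 vs cont=13.6708 → 13.6708 [wait]  ⇒ S*(1)=-
t_0: node(0,0) S=125.2000 payoff=0.0000 vs cont=23.4550 → 23.4550 [wait]  ⇒ S*(0)=-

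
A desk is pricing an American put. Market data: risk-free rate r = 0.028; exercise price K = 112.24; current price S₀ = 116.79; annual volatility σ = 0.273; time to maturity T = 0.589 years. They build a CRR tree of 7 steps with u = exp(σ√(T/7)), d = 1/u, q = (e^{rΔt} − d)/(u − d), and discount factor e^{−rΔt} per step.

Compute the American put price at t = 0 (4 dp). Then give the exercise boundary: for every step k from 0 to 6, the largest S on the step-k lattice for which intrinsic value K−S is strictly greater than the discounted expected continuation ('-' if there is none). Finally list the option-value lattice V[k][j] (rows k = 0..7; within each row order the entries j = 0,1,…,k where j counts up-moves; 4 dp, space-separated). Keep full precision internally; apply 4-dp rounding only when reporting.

price = 6.9570
boundary = - - - - 85.0821 92.0937 99.6832
tree:
6.9570
10.3045 3.5762
14.8035 5.7654 1.3607
20.4991 9.0655 2.4272 0.2795
27.1579 13.8058 4.2744 0.5549 0.0000
33.6357 20.1463 7.4054 1.1017 0.0000 0.0000
39.6203 27.1579 12.5568 2.1871 0.0000 0.0000 0.0000
45.1492 33.6357 20.1463 4.3419 0.0000 0.0000 0.0000 0.0000

Δt=0.08414, u=1.08241, d=0.92386, q=0.49509, disc=e^(-rΔt)=0.99765
k=7 terminal: V=max(K-S,0) → 45.1492 33.6357 20.1463 4.3419 0.0000 0.0000 0.0000 0.0000
k=6: j=0 S=72.6197 intr=39.6203 cont=39.3562 V=39.6203[EX]; j=1 S=85.0821 intr=27.1579 cont=26.8938 V=27.1579[EX]; j=2 S=99.6832 intr=12.5568 cont=12.2927 V=12.5568[EX]; j=3 S=116.7900 intr=0.0000 cont=2.1871 V=2.1871[hold]; j=4 S=136.8325 intr=0.0000 cont=0.0000 V=0.0000[hold]; j=5 S=160.3146 intr=0.0000 cont=0.0000 V=0.0000[hold]; j=6 S=187.8265 intr=0.0000 cont=0.0000 V=0.0000[hold]  S*(6)=99.6832
k=5: j=0 S=78.6043 intr=33.6357 cont=33.3716 V=33.6357[EX]; j=1 S=92.0937 intr=20.1463 cont=19.8821 V=20.1463[EX]; j=2 S=107.8981 intr=4.3419 cont=7.4054 V=7.4054[hold]; j=3 S=126.4147 intr=0.0000 cont=1.1017 V=1.1017[hold]; j=4 S=148.1089 intr=0.0000 cont=0.0000 V=0.0000[hold]; j=5 S=173.5261 intr=0.0000 cont=0.0000 V=0.0000[hold]  S*(5)=92.0937
k=4: j=0 S=85.0821 intr=27.1579 cont=26.8938 V=27.1579[EX]; j=1 S=99.6832 intr=12.5568 cont=13.8058 V=13.8058[hold]; j=2 S=116.7900 intr=0.0000 cont=4.2744 V=4.2744[hold]; j=3 S=136.8325 intr=0.0000 cont=0.5549 V=0.5549[hold]; j=4 S=160.3146 intr=0.0000 cont=0.0000 V=0.0000[hold]  S*(4)=85.0821
k=3: j=0 S=92.0937 intr=20.1463 cont=20.4991 V=20.4991[hold]; j=1 S=107.8981 intr=4.3419 cont=9.0655 V=9.0655[hold]; j=2 S=126.4147 intr=0.0000 cont=2.4272 V=2.4272[hold]; j=3 S=148.1089 intr=0.0000 cont=0.2795 V=0.2795[hold]  S*(3)=-
k=2: j=0 S=99.6832 intr=12.5568 cont=14.8035 V=14.8035[hold]; j=1 S=116.7900 intr=0.0000 cont=5.7654 V=5.7654[hold]; j=2 S=136.8325 intr=0.0000 cont=1.3607 V=1.3607[hold]  S*(2)=-
k=1: j=0 S=107.8981 intr=4.3419 cont=10.3045 V=10.3045[hold]; j=1 S=126.4147 intr=0.0000 cont=3.5762 V=3.5762[hold]  S*(1)=-
k=0: j=0 S=116.7900 intr=0.0000 cont=6.9570 V=6.9570[hold]  S*(0)=-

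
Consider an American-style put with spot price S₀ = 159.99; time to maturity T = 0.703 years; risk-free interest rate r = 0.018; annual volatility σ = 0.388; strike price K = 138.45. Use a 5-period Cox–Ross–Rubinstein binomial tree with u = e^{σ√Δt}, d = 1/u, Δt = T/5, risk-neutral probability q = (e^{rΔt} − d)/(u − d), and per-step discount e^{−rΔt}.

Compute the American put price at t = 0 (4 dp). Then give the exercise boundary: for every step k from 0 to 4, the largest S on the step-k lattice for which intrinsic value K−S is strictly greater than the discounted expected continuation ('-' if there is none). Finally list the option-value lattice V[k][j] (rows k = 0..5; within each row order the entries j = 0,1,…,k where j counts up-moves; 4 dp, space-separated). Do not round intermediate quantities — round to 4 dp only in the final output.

price = 9.0172
boundary = - - - 103.4047 119.5981
tree:
9.0172
14.6504 2.7734
23.1334 5.2537 0.0179
35.0453 9.9520 0.0339 0.0000
49.0462 18.8519 0.0645 0.0000 0.0000
61.1514 35.0453 0.1225 0.0000 0.0000 0.0000

Δt=0.14060, u=1.15660, d=0.86460, q=0.47237, disc=e^(-rΔt)=0.99747
k=5 terminal: V=max(K-S,0) → 61.1514 35.0453 0.1225 0.0000 0.0000 0.0000
k=4: j=0 S=89.4038 intr=49.0462 cont=48.6963 V=49.0462[EX]; j=1 S=119.5981 intr=18.8519 cont=18.5019 V=18.8519[EX]; j=2 S=159.9900 intr=0.0000 cont=0.0645 V=0.0645[hold]; j=3 S=214.0234 intr=0.0000 cont=0.0000 V=0.0000[hold]; j=4 S=286.3055 intr=0.0000 cont=0.0000 V=0.0000[hold]  S*(4)=119.5981
k=3: j=0 S=103.4047 intr=35.0453 cont=34.6954 V=35.0453[EX]; j=1 S=138.3275 intr=0.1225 cont=9.9520 V=9.9520[hold]; j=2 S=185.0449 intr=0.0000 cont=0.0339 V=0.0339[hold]; j=3 S=247.5401 intr=0.0000 cont=0.0000 V=0.0000[hold]  S*(3)=103.4047
k=2: j=0 S=119.5981 intr=18.8519 cont=23.1334 V=23.1334[hold]; j=1 S=159.9900 intr=0.0000 cont=5.2537 V=5.2537[hold]; j=2 S=214.0234 intr=0.0000 cont=0.0179 V=0.0179[hold]  S*(2)=-
k=1: j=0 S=138.3275 intr=0.1225 cont=14.6504 V=14.6504[hold]; j=1 S=185.0449 intr=0.0000 cont=2.7734 V=2.7734[hold]  S*(1)=-
k=0: j=0 S=159.9900 intr=0.0000 cont=9.0172 V=9.0172[hold]  S*(0)=-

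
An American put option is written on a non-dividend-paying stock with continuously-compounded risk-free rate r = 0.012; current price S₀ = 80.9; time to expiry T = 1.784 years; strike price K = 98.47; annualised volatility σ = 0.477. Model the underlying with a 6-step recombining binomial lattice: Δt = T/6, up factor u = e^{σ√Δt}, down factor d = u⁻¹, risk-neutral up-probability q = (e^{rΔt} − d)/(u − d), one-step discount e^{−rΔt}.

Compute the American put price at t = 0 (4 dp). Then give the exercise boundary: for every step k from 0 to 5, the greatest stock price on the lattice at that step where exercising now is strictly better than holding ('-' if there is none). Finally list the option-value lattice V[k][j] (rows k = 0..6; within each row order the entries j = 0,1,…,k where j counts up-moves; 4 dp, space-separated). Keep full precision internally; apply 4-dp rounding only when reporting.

params: Δt=0.29733 u=1.29706 d=0.77097 q=0.44213 e^(-rΔt)=0.99644
t_6 payoffs: 81.4802 69.8869 50.3829 17.5700 0.0000 0.0000 0.0000
t_5: node(5,0) S=22.0368 payoff=76.4332 vs cont=76.0825 → 76.4332 [stop]  node(5,1) S=37.0739 payoff=61.3961 vs cont=61.0454 → 61.3961 [stop]  node(5,2) S=62.3718 payoff=36.0982 vs cont=35.7474 → 36.0982 [stop]  node(5,3) S=104.9321 payoff=0.0000 vs cont=9.7668 → 9.7668 [wait]  node(5,4) S=176.5340 payoff=0.0000 vs cont=0.0000 → 0.0000 [wait]  node(5,5) S=296.9944 payoff=0.0000 vs cont=0.0000 → 0.0000 [wait]  ⇒ S*(5)=62.3718
t_4: node(4,0) S=28.5831 payoff=69.8869 vs cont=69.5362 → 69.8869 [stop]  node(4,1) S=48.0871 payoff=50.3829 vs cont=50.0322 → 50.3829 [stop]  node(4,2) S=80.9000 payoff=17.5700 vs cont=24.3691 → 24.3691 [wait]  node(4,3) S=136.1032 payoff=0.0000 vs cont=5.4292 → 5.4292 [wait]  node(4,4) S=228.9751 payoff=0.0000 vs cont=0.0000 → 0.0000 [wait]  ⇒ S*(4)=48.0871
t_3: node(3,0) S=37.0739 payoff=61.3961 vs cont=61.0454 → 61.3961 [stop]  node(3,1) S=62.3718 payoff=36.0982 vs cont=38.7428 → 38.7428 [wait]  node(3,2) S=104.9321 payoff=0.0000 vs cont=15.9381 → 15.9381 [wait]  node(3,3) S=176.5340 payoff=0.0000 vs cont=3.0180 → 3.0180 [wait]  ⇒ S*(3)=37.0739
t_2: node(2,0) S=48.0871 payoff=50.3829 vs cont=51.1973 → 51.1973 [wait]  node(2,1) S=80.9000 payoff=17.5700 vs cont=28.5580 → 28.5580 [wait]  node(2,2) S=136.1032 payoff=0.0000 vs cont=10.1893 → 10.1893 [wait]  ⇒ S*(2)=-
t_1: node(1,0) S=62.3718 payoff=36.0982 vs cont=41.0410 → 41.0410 [wait]  node(1,1) S=104.9321 payoff=0.0000 vs cont=20.3638 → 20.3638 [wait]  ⇒ S*(1)=-
t_0: node(0,0) S=80.9000 payoff=17.5700 vs cont=31.7853 → 31.7853 [wait]  ⇒ S*(0)=-

price = 31.7853
boundary = - - - 37.0739 48.0871 62.3718
tree:
31.7853
41.0410 20.3638
51.1973 28.5580 10.1893
61.3961 38.7428 15.9381 3.0180
69.8869 50.3829 24.3691 5.4292 0.0000
76.4332 61.3961 36.0982 9.7668 0.0000 0.0000
81.4802 69.8869 50.3829 17.5700 0.0000 0.0000 0.0000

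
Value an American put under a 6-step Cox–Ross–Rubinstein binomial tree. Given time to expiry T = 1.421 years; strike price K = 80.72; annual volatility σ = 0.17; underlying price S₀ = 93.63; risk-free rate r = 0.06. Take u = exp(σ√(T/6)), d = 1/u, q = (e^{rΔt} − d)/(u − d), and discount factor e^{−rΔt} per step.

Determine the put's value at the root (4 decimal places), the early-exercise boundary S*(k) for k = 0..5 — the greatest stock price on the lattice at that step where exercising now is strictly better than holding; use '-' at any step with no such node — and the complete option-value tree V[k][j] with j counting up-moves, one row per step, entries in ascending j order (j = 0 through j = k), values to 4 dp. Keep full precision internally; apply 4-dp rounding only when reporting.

Δt=0.23683, u=1.08625, d=0.92060, q=0.56572, disc=e^(-rΔt)=0.98589
k=6 terminal: V=max(K-S,0) → 23.7251 13.4694 1.3684 0.0000 0.0000 0.0000 0.0000
k=5: j=0 S=61.9108 intr=18.8092 cont=17.6703 V=18.8092[EX]; j=1 S=73.0509 intr=7.6691 cont=6.5302 V=7.6691[EX]; j=2 S=86.1956 intr=0.0000 cont=0.5859 V=0.5859[hold]; j=3 S=101.7056 intr=0.0000 cont=0.0000 V=0.0000[hold]; j=4 S=120.0064 intr=0.0000 cont=0.0000 V=0.0000[hold]; j=5 S=141.6002 intr=0.0000 cont=0.0000 V=0.0000[hold]  S*(5)=73.0509
k=4: j=0 S=67.2506 intr=13.4694 cont=12.3305 V=13.4694[EX]; j=1 S=79.3516 intr=1.3684 cont=3.6103 V=3.6103[hold]; j=2 S=93.6300 intr=0.0000 cont=0.2509 V=0.2509[hold]; j=3 S=110.4777 intr=0.0000 cont=0.0000 V=0.0000[hold]; j=4 S=130.3569 intr=0.0000 cont=0.0000 V=0.0000[hold]  S*(4)=67.2506
k=3: j=0 S=73.0509 intr=7.6691 cont=7.7805 V=7.7805[hold]; j=1 S=86.1956 intr=0.0000 cont=1.6857 V=1.6857[hold]; j=2 S=101.7056 intr=0.0000 cont=0.1074 V=0.1074[hold]; j=3 S=120.0064 intr=0.0000 cont=0.0000 V=0.0000[hold]  S*(3)=-
k=2: j=0 S=79.3516 intr=1.3684 cont=4.2714 V=4.2714[hold]; j=1 S=93.6300 intr=0.0000 cont=0.7816 V=0.7816[hold]; j=2 S=110.4777 intr=0.0000 cont=0.0460 V=0.0460[hold]  S*(2)=-
k=1: j=0 S=86.1956 intr=0.0000 cont=2.2647 V=2.2647[hold]; j=1 S=101.7056 intr=0.0000 cont=0.3603 V=0.3603[hold]  S*(1)=-
k=0: j=0 S=93.6300 intr=0.0000 cont=1.1706 V=1.1706[hold]  S*(0)=-

price = 1.1706
boundary = - - - - 67.2506 73.0509
tree:
1.1706
2.2647 0.3603
4.2714 0.7816 0.0460
7.7805 1.6857 0.1074 0.0000
13.4694 3.6103 0.2509 0.0000 0.0000
18.8092 7.6691 0.5859 0.0000 0.0000 0.0000
23.7251 13.4694 1.3684 0.0000 0.0000 0.0000 0.0000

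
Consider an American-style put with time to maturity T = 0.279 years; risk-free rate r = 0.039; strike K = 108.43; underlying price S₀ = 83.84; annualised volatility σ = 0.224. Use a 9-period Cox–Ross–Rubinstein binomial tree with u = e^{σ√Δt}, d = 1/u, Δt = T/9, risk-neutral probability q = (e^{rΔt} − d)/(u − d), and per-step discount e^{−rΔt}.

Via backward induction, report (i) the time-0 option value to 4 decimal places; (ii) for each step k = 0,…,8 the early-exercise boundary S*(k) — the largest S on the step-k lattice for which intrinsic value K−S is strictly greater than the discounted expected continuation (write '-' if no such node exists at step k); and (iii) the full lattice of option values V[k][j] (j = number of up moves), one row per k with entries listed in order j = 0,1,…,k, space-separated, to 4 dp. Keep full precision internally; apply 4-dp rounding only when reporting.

price = 24.5900
boundary = 83.8400 87.2127 90.7210 87.2127 90.7210 94.3705 90.7210 94.3705 98.1667
tree:
24.5900
27.8322 21.2173
30.9491 24.5900 17.7090
33.9454 27.8322 21.2173 14.0719
36.8258 30.9491 24.5900 17.7090 10.5472
39.5949 33.9454 27.8322 21.2173 14.0595 7.1362
42.2569 36.8258 30.9491 24.5900 17.7090 10.2987 4.0593
44.8159 39.5949 33.9454 27.8322 21.2173 14.0595 6.6439 1.5405
47.2760 42.2569 36.8258 30.9491 24.5900 17.7090 10.2633 3.1188 0.0000
49.6409 44.8159 39.5949 33.9454 27.8322 21.2173 14.0595 6.3143 0.0000 0.0000

Δt=0.03100  u=1.04023  d=0.96133  q=0.50547  discount=0.99879
step 9 (expiry): payoffs max(K−S,0) = 49.6409 44.8159 39.5949 33.9454 27.8322 21.2173 14.0595 6.3143 0.0000 0.0000
step 8: (k=8,j=0): S=61.1540, (K−S)⁺=47.2760, hold=47.1449 ⇒ V=47.2760 exercise | (k=8,j=1): S=66.1731, (K−S)⁺=42.2569, hold=42.1258 ⇒ V=42.2569 exercise | (k=8,j=2): S=71.6042, (K−S)⁺=36.8258, hold=36.6948 ⇒ V=36.8258 exercise | (k=8,j=3): S=77.4809, (K−S)⁺=30.9491, hold=30.8181 ⇒ V=30.9491 exercise | (k=8,j=4): S=83.8400, (K−S)⁺=24.5900, hold=24.4590 ⇒ V=24.5900 exercise | (k=8,j=5): S=90.7210, (K−S)⁺=17.7090, hold=17.5780 ⇒ V=17.7090 exercise | (k=8,j=6): S=98.1667, (K−S)⁺=10.2633, hold=10.1323 ⇒ V=10.2633 exercise | (k=8,j=7): S=106.2236, (K−S)⁺=2.2064, hold=3.1188 ⇒ V=3.1188 continue | (k=8,j=8): S=114.9416, (K−S)⁺=0.0000, hold=0.0000 ⇒ V=0.0000 continue  boundary S*=98.1667
step 7: (k=7,j=0): S=63.6141, (K−S)⁺=44.8159, hold=44.6849 ⇒ V=44.8159 exercise | (k=7,j=1): S=68.8351, (K−S)⁺=39.5949, hold=39.4639 ⇒ V=39.5949 exercise | (k=7,j=2): S=74.4846, (K−S)⁺=33.9454, hold=33.8144 ⇒ V=33.9454 exercise | (k=7,j=3): S=80.5978, (K−S)⁺=27.8322, hold=27.7012 ⇒ V=27.8322 exercise | (k=7,j=4): S=87.2127, (K−S)⁺=21.2173, hold=21.0863 ⇒ V=21.2173 exercise | (k=7,j=5): S=94.3705, (K−S)⁺=14.0595, hold=13.9285 ⇒ V=14.0595 exercise | (k=7,j=6): S=102.1157, (K−S)⁺=6.3143, hold=6.6439 ⇒ V=6.6439 continue | (k=7,j=7): S=110.4966, (K−S)⁺=0.0000, hold=1.5405 ⇒ V=1.5405 continue  boundary S*=94.3705
step 6: (k=6,j=0): S=66.1731, (K−S)⁺=42.2569, hold=42.1258 ⇒ V=42.2569 exercise | (k=6,j=1): S=71.6042, (K−S)⁺=36.8258, hold=36.6948 ⇒ V=36.8258 exercise | (k=6,j=2): S=77.4809, (K−S)⁺=30.9491, hold=30.8181 ⇒ V=30.9491 exercise | (k=6,j=3): S=83.8400, (K−S)⁺=24.5900, hold=24.4590 ⇒ V=24.5900 exercise | (k=6,j=4): S=90.7210, (K−S)⁺=17.7090, hold=17.5780 ⇒ V=17.7090 exercise | (k=6,j=5): S=98.1667, (K−S)⁺=10.2633, hold=10.2987 ⇒ V=10.2987 continue | (k=6,j=6): S=106.2236, (K−S)⁺=2.2064, hold=4.0593 ⇒ V=4.0593 continue  boundary S*=90.7210
step 5: (k=5,j=0): S=68.8351, (K−S)⁺=39.5949, hold=39.4639 ⇒ V=39.5949 exercise | (k=5,j=1): S=74.4846, (K−S)⁺=33.9454, hold=33.8144 ⇒ V=33.9454 exercise | (k=5,j=2): S=80.5978, (K−S)⁺=27.8322, hold=27.7012 ⇒ V=27.8322 exercise | (k=5,j=3): S=87.2127, (K−S)⁺=21.2173, hold=21.0863 ⇒ V=21.2173 exercise | (k=5,j=4): S=94.3705, (K−S)⁺=14.0595, hold=13.9464 ⇒ V=14.0595 exercise | (k=5,j=5): S=102.1157, (K−S)⁺=6.3143, hold=7.1362 ⇒ V=7.1362 continue  boundary S*=94.3705
step 4: (k=4,j=0): S=71.6042, (K−S)⁺=36.8258, hold=36.6948 ⇒ V=36.8258 exercise | (k=4,j=1): S=77.4809, (K−S)⁺=30.9491, hold=30.8181 ⇒ V=30.9491 exercise | (k=4,j=2): S=83.8400, (K−S)⁺=24.5900, hold=24.4590 ⇒ V=24.5900 exercise | (k=4,j=3): S=90.7210, (K−S)⁺=17.7090, hold=17.5780 ⇒ V=17.7090 exercise | (k=4,j=4): S=98.1667, (K−S)⁺=10.2633, hold=10.5472 ⇒ V=10.5472 continue  boundary S*=90.7210
step 3: (k=3,j=0): S=74.4846, (K−S)⁺=33.9454, hold=33.8144 ⇒ V=33.9454 exercise | (k=3,j=1): S=80.5978, (K−S)⁺=27.8322, hold=27.7012 ⇒ V=27.8322 exercise | (k=3,j=2): S=87.2127, (K−S)⁺=21.2173, hold=21.0863 ⇒ V=21.2173 exercise | (k=3,j=3): S=94.3705, (K−S)⁺=14.0595, hold=14.0719 ⇒ V=14.0719 continue  boundary S*=87.2127
step 2: (k=2,j=0): S=77.4809, (K−S)⁺=30.9491, hold=30.8181 ⇒ V=30.9491 exercise | (k=2,j=1): S=83.8400, (K−S)⁺=24.5900, hold=24.4590 ⇒ V=24.5900 exercise | (k=2,j=2): S=90.7210, (K−S)⁺=17.7090, hold=17.5842 ⇒ V=17.7090 exercise  boundary S*=90.7210
step 1: (k=1,j=0): S=80.5978, (K−S)⁺=27.8322, hold=27.7012 ⇒ V=27.8322 exercise | (k=1,j=1): S=87.2127, (K−S)⁺=21.2173, hold=21.0863 ⇒ V=21.2173 exercise  boundary S*=87.2127
step 0: (k=0,j=0): S=83.8400, (K−S)⁺=24.5900, hold=24.4590 ⇒ V=24.5900 exercise  boundary S*=83.8400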